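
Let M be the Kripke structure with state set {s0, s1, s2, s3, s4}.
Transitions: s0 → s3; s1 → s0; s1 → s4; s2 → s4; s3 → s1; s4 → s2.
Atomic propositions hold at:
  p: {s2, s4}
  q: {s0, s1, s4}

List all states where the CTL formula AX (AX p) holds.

Sat(AX p) = {s : every successor in {s2, s4}} = {s2, s4}
Sat(AX (AX p)) = {s : every successor in {s2, s4}} = {s2, s4}

{s2, s4}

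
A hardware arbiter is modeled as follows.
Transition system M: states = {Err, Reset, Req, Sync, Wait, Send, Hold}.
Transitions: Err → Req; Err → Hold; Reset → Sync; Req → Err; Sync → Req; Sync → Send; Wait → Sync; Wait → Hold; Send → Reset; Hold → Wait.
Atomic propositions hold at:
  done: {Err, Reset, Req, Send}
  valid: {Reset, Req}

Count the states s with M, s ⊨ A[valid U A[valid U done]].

4

A[valid U done]: least fixpoint, start Z0 = Sat(done) = {Err, Reset, Req, Send}, add states in Sat(valid) with every successor in Z. Already a fixed point.
Sat(A[valid U done]) = {Err, Reset, Req, Send}
A[valid U A[valid U done]]: least fixpoint, start Z0 = Sat(A[valid U done]) = {Err, Reset, Req, Send}, add states in Sat(valid) with every successor in Z. Already a fixed point.
Sat(A[valid U A[valid U done]]) = {Err, Reset, Req, Send}
|Sat(A[valid U A[valid U done]])| = |{Err, Reset, Req, Send}| = 4.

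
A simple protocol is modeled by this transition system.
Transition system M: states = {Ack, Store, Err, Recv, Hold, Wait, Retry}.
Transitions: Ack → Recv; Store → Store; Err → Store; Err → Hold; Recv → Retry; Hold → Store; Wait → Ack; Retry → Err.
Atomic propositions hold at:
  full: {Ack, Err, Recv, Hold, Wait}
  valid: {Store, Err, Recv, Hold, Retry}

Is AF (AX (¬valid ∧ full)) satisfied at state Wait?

Sat(¬valid) = {Ack, Wait}
Sat(¬valid ∧ full) = {Ack, Wait}
Sat(AX (¬valid ∧ full)) = {s : every successor in {Ack, Wait}} = {Wait}
AF (AX (¬valid ∧ full)): least fixpoint, start Z0 = {Wait}, add states with every successor in Z. Already a fixed point.
Sat(AF (AX (¬valid ∧ full))) = {Wait}
Wait ∈ Sat(AF (AX (¬valid ∧ full))) = {Wait}, so the formula holds at Wait.

Yes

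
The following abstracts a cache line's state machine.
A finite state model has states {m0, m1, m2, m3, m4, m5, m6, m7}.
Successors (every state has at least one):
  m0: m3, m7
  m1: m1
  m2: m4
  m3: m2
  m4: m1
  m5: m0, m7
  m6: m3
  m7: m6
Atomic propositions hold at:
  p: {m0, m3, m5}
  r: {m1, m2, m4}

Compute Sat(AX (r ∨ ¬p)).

Sat(¬p) = {m1, m2, m4, m6, m7}
Sat(r ∨ ¬p) = {m1, m2, m4, m6, m7}
Sat(AX (r ∨ ¬p)) = {s : every successor in {m1, m2, m4, m6, m7}} = {m1, m2, m3, m4, m7}

{m1, m2, m3, m4, m7}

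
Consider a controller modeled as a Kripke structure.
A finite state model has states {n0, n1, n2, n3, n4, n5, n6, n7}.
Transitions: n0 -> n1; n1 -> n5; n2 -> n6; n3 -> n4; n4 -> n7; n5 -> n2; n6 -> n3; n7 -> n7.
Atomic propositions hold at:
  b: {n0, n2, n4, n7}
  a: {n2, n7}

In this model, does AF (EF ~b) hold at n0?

Sat(~b) = {n1, n3, n5, n6}
EF ~b: least fixpoint, start Z0 = {n1, n3, n5, n6}, add states with some successor in Z. Z1 = {n0, n1, n2, n3, n5, n6}; fixed.
Sat(EF ~b) = {n0, n1, n2, n3, n5, n6}
AF (EF ~b): least fixpoint, start Z0 = {n0, n1, n2, n3, n5, n6}, add states with every successor in Z. Already a fixed point.
Sat(AF (EF ~b)) = {n0, n1, n2, n3, n5, n6}
n0 ∈ Sat(AF (EF ~b)) = {n0, n1, n2, n3, n5, n6}, so the formula holds at n0.

Yes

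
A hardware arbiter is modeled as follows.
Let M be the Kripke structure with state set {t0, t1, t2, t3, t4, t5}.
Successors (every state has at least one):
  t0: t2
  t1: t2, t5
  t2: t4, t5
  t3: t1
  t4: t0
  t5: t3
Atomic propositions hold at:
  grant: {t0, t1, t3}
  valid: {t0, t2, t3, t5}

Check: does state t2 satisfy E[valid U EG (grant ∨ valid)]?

Yes

Sat(grant ∨ valid) = {t0, t1, t2, t3, t5}
EG (grant ∨ valid): greatest fixpoint, start Z0 = {t0, t1, t2, t3, t5}, keep only states in Sat with some successor in Z. Already a fixed point.
Sat(EG (grant ∨ valid)) = {t0, t1, t2, t3, t5}
E[valid U EG (grant ∨ valid)]: least fixpoint, start Z0 = Sat(EG (grant ∨ valid)) = {t0, t1, t2, t3, t5}, add states in Sat(valid) with some successor in Z. Already a fixed point.
Sat(E[valid U EG (grant ∨ valid)]) = {t0, t1, t2, t3, t5}
t2 ∈ Sat(E[valid U EG (grant ∨ valid)]) = {t0, t1, t2, t3, t5}, so the formula holds at t2.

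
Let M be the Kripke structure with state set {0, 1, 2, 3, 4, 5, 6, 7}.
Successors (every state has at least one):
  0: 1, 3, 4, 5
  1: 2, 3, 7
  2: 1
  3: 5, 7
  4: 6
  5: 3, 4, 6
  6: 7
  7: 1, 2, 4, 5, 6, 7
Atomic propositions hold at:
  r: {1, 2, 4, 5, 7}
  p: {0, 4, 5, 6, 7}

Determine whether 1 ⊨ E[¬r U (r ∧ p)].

No

Sat(¬r) = {0, 3, 6}
Sat(r ∧ p) = {4, 5, 7}
E[¬r U (r ∧ p)]: least fixpoint, start Z0 = Sat((r ∧ p)) = {4, 5, 7}, add states in Sat(¬r) with some successor in Z. Z1 = {0, 3, 4, 5, 6, 7}; fixed.
Sat(E[¬r U (r ∧ p)]) = {0, 3, 4, 5, 6, 7}
1 ∉ Sat(E[¬r U (r ∧ p)]) = {0, 3, 4, 5, 6, 7}, so the formula does not hold at 1.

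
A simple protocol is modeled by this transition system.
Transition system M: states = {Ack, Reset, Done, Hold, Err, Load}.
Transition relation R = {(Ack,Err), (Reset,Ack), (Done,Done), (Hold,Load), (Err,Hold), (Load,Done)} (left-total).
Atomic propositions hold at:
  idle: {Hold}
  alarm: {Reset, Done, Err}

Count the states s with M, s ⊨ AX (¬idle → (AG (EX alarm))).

4

Sat(¬idle) = {Ack, Reset, Done, Err, Load}
Sat(EX alarm) = {s : some successor in {Reset, Done, Err}} = {Ack, Done, Load}
AG (EX alarm): greatest fixpoint, start Z0 = {Ack, Done, Load}, keep only states in Sat with every successor in Z. Z1 = {Done, Load}; fixed.
Sat(AG (EX alarm)) = {Done, Load}
Sat(¬idle → (AG (EX alarm))) = {Done, Hold, Load}
Sat(AX (¬idle → (AG (EX alarm)))) = {s : every successor in {Done, Hold, Load}} = {Done, Hold, Err, Load}
|Sat(AX (¬idle → (AG (EX alarm))))| = |{Done, Hold, Err, Load}| = 4.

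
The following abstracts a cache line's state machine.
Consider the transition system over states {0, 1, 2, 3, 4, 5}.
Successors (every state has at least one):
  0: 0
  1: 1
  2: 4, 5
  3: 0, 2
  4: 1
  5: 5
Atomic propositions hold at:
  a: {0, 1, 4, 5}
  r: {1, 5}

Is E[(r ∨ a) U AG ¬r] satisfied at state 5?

No

Sat(r ∨ a) = {0, 1, 4, 5}
Sat(¬r) = {0, 2, 3, 4}
AG ¬r: greatest fixpoint, start Z0 = {0, 2, 3, 4}, keep only states in Sat with every successor in Z. Z1 = {0, 3}; Z2 = {0}; fixed.
Sat(AG ¬r) = {0}
E[(r ∨ a) U AG ¬r]: least fixpoint, start Z0 = Sat(AG ¬r) = {0}, add states in Sat(r ∨ a) with some successor in Z. Already a fixed point.
Sat(E[(r ∨ a) U AG ¬r]) = {0}
5 ∉ Sat(E[(r ∨ a) U AG ¬r]) = {0}, so the formula does not hold at 5.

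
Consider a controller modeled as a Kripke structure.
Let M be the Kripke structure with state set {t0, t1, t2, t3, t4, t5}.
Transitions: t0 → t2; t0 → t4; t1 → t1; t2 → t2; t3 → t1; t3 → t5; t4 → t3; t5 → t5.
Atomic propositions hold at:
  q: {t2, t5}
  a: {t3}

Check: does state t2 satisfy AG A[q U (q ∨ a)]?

Yes

Sat(q ∨ a) = {t2, t3, t5}
A[q U (q ∨ a)]: least fixpoint, start Z0 = Sat((q ∨ a)) = {t2, t3, t5}, add states in Sat(q) with every successor in Z. Already a fixed point.
Sat(A[q U (q ∨ a)]) = {t2, t3, t5}
AG A[q U (q ∨ a)]: greatest fixpoint, start Z0 = {t2, t3, t5}, keep only states in Sat with every successor in Z. Z1 = {t2, t5}; fixed.
Sat(AG A[q U (q ∨ a)]) = {t2, t5}
t2 ∈ Sat(AG A[q U (q ∨ a)]) = {t2, t5}, so the formula holds at t2.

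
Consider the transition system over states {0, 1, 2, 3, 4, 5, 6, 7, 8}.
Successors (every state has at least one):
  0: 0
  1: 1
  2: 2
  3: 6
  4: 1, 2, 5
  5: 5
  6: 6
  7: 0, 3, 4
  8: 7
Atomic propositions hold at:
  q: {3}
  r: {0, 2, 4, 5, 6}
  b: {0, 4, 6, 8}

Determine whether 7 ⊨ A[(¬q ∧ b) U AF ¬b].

Yes

Sat(¬q) = {0, 1, 2, 4, 5, 6, 7, 8}
Sat(¬q ∧ b) = {0, 4, 6, 8}
Sat(¬b) = {1, 2, 3, 5, 7}
AF ¬b: least fixpoint, start Z0 = {1, 2, 3, 5, 7}, add states with every successor in Z. Z1 = {1, 2, 3, 4, 5, 7, 8}; fixed.
Sat(AF ¬b) = {1, 2, 3, 4, 5, 7, 8}
A[(¬q ∧ b) U AF ¬b]: least fixpoint, start Z0 = Sat(AF ¬b) = {1, 2, 3, 4, 5, 7, 8}, add states in Sat(¬q ∧ b) with every successor in Z. Already a fixed point.
Sat(A[(¬q ∧ b) U AF ¬b]) = {1, 2, 3, 4, 5, 7, 8}
7 ∈ Sat(A[(¬q ∧ b) U AF ¬b]) = {1, 2, 3, 4, 5, 7, 8}, so the formula holds at 7.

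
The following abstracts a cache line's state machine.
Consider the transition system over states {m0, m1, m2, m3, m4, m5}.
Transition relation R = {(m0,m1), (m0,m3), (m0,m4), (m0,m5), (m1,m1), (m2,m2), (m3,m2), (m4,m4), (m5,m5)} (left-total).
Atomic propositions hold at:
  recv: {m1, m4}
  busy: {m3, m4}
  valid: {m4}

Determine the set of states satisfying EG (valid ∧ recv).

{m4}

Sat(valid ∧ recv) = {m4}
EG (valid ∧ recv): greatest fixpoint, start Z0 = {m4}, keep only states in Sat with some successor in Z. Already a fixed point.
Sat(EG (valid ∧ recv)) = {m4}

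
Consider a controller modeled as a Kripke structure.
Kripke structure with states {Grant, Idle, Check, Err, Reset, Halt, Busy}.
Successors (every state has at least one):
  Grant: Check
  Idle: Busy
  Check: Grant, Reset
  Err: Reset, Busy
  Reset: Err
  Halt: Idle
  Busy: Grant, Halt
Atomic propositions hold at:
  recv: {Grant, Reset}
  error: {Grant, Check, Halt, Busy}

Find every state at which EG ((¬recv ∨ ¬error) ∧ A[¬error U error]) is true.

Sat(¬recv) = {Idle, Check, Err, Halt, Busy}
Sat(¬error) = {Idle, Err, Reset}
Sat(¬recv ∨ ¬error) = {Idle, Check, Err, Reset, Halt, Busy}
A[¬error U error]: least fixpoint, start Z0 = Sat(error) = {Grant, Check, Halt, Busy}, add states in Sat(¬error) with every successor in Z. Z1 = {Grant, Idle, Check, Halt, Busy}; fixed.
Sat(A[¬error U error]) = {Grant, Idle, Check, Halt, Busy}
Sat((¬recv ∨ ¬error) ∧ A[¬error U error]) = {Idle, Check, Halt, Busy}
EG ((¬recv ∨ ¬error) ∧ A[¬error U error]): greatest fixpoint, start Z0 = {Idle, Check, Halt, Busy}, keep only states in Sat with some successor in Z. Z1 = {Idle, Halt, Busy}; fixed.
Sat(EG ((¬recv ∨ ¬error) ∧ A[¬error U error])) = {Idle, Halt, Busy}

{Idle, Halt, Busy}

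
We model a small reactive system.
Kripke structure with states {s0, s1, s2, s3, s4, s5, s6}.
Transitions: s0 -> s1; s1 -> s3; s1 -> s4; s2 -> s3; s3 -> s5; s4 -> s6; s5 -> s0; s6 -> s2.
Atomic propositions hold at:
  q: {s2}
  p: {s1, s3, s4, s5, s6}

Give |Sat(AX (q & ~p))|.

Sat(~p) = {s0, s2}
Sat(q & ~p) = {s2}
Sat(AX (q & ~p)) = {s : every successor in {s2}} = {s6}
|Sat(AX (q & ~p))| = |{s6}| = 1.

1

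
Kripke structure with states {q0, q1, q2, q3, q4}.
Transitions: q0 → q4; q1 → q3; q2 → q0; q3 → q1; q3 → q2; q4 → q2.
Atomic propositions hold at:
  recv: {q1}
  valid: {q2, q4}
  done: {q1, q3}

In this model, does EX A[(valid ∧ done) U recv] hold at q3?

Yes

Sat(valid ∧ done) = ∅
A[(valid ∧ done) U recv]: least fixpoint, start Z0 = Sat(recv) = {q1}, add states in Sat(valid ∧ done) with every successor in Z. Already a fixed point.
Sat(A[(valid ∧ done) U recv]) = {q1}
Sat(EX A[(valid ∧ done) U recv]) = {s : some successor in {q1}} = {q3}
q3 ∈ Sat(EX A[(valid ∧ done) U recv]) = {q3}, so the formula holds at q3.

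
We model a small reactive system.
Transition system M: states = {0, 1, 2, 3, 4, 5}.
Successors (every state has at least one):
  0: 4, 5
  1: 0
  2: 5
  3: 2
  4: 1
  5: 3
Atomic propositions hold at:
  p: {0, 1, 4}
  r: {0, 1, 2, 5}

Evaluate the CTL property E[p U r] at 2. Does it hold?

Yes

E[p U r]: least fixpoint, start Z0 = Sat(r) = {0, 1, 2, 5}, add states in Sat(p) with some successor in Z. Z1 = {0, 1, 2, 4, 5}; fixed.
Sat(E[p U r]) = {0, 1, 2, 4, 5}
2 ∈ Sat(E[p U r]) = {0, 1, 2, 4, 5}, so the formula holds at 2.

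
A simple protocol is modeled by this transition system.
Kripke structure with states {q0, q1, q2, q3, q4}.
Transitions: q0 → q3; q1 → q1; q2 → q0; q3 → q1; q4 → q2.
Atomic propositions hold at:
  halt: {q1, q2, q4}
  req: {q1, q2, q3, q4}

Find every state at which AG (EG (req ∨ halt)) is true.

Sat(req ∨ halt) = {q1, q2, q3, q4}
EG (req ∨ halt): greatest fixpoint, start Z0 = {q1, q2, q3, q4}, keep only states in Sat with some successor in Z. Z1 = {q1, q3, q4}; Z2 = {q1, q3}; fixed.
Sat(EG (req ∨ halt)) = {q1, q3}
AG (EG (req ∨ halt)): greatest fixpoint, start Z0 = {q1, q3}, keep only states in Sat with every successor in Z. Already a fixed point.
Sat(AG (EG (req ∨ halt))) = {q1, q3}

{q1, q3}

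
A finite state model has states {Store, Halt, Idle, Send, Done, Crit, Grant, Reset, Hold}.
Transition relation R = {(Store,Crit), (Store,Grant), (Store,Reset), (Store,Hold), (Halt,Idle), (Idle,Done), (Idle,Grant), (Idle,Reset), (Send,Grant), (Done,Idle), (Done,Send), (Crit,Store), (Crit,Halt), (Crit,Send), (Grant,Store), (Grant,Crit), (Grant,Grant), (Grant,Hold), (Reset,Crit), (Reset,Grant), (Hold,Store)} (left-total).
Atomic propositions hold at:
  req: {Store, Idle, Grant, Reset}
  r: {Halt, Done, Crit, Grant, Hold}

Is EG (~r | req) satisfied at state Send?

Sat(~r) = {Store, Idle, Send, Reset}
Sat(~r | req) = {Store, Idle, Send, Grant, Reset}
EG (~r | req): greatest fixpoint, start Z0 = {Store, Idle, Send, Grant, Reset}, keep only states in Sat with some successor in Z. Already a fixed point.
Sat(EG (~r | req)) = {Store, Idle, Send, Grant, Reset}
Send ∈ Sat(EG (~r | req)) = {Store, Idle, Send, Grant, Reset}, so the formula holds at Send.

Yes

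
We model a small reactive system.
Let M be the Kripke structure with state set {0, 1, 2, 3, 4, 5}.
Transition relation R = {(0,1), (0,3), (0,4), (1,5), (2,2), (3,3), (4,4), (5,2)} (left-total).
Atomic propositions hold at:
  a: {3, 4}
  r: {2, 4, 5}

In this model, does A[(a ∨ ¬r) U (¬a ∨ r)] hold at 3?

No

Sat(¬r) = {0, 1, 3}
Sat(a ∨ ¬r) = {0, 1, 3, 4}
Sat(¬a) = {0, 1, 2, 5}
Sat(¬a ∨ r) = {0, 1, 2, 4, 5}
A[(a ∨ ¬r) U (¬a ∨ r)]: least fixpoint, start Z0 = Sat((¬a ∨ r)) = {0, 1, 2, 4, 5}, add states in Sat(a ∨ ¬r) with every successor in Z. Already a fixed point.
Sat(A[(a ∨ ¬r) U (¬a ∨ r)]) = {0, 1, 2, 4, 5}
3 ∉ Sat(A[(a ∨ ¬r) U (¬a ∨ r)]) = {0, 1, 2, 4, 5}, so the formula does not hold at 3.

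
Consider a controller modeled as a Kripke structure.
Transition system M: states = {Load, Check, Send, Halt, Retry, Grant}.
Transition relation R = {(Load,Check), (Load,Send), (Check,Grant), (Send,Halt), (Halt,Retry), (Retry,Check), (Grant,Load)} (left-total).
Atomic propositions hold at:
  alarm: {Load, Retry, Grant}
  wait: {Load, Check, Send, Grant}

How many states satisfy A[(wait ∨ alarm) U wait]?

Sat(wait ∨ alarm) = {Load, Check, Send, Retry, Grant}
A[(wait ∨ alarm) U wait]: least fixpoint, start Z0 = Sat(wait) = {Load, Check, Send, Grant}, add states in Sat(wait ∨ alarm) with every successor in Z. Z1 = {Load, Check, Send, Retry, Grant}; fixed.
Sat(A[(wait ∨ alarm) U wait]) = {Load, Check, Send, Retry, Grant}
|Sat(A[(wait ∨ alarm) U wait])| = |{Load, Check, Send, Retry, Grant}| = 5.

5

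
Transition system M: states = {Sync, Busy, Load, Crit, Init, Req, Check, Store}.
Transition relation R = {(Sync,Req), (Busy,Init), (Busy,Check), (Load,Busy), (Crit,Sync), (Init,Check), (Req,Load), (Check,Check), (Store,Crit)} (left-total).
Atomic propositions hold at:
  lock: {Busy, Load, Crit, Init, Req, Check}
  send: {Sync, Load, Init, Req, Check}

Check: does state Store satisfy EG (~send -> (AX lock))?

No

Sat(~send) = {Busy, Crit, Store}
Sat(AX lock) = {s : every successor in {Busy, Load, Crit, Init, Req, Check}} = {Sync, Busy, Load, Init, Req, Check, Store}
Sat(~send -> (AX lock)) = {Sync, Busy, Load, Init, Req, Check, Store}
EG (~send -> (AX lock)): greatest fixpoint, start Z0 = {Sync, Busy, Load, Init, Req, Check, Store}, keep only states in Sat with some successor in Z. Z1 = {Sync, Busy, Load, Init, Req, Check}; fixed.
Sat(EG (~send -> (AX lock))) = {Sync, Busy, Load, Init, Req, Check}
Store ∉ Sat(EG (~send -> (AX lock))) = {Sync, Busy, Load, Init, Req, Check}, so the formula does not hold at Store.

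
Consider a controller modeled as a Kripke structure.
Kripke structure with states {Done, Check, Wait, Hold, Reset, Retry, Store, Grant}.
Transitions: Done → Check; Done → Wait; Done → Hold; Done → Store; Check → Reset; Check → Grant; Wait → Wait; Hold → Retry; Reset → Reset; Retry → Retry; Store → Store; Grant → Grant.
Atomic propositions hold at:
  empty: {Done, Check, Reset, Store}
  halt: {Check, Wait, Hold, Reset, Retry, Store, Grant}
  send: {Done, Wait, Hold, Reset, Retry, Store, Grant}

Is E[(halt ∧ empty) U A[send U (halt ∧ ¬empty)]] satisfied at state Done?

No

Sat(halt ∧ empty) = {Check, Reset, Store}
Sat(¬empty) = {Wait, Hold, Retry, Grant}
Sat(halt ∧ ¬empty) = {Wait, Hold, Retry, Grant}
A[send U (halt ∧ ¬empty)]: least fixpoint, start Z0 = Sat((halt ∧ ¬empty)) = {Wait, Hold, Retry, Grant}, add states in Sat(send) with every successor in Z. Already a fixed point.
Sat(A[send U (halt ∧ ¬empty)]) = {Wait, Hold, Retry, Grant}
E[(halt ∧ empty) U A[send U (halt ∧ ¬empty)]]: least fixpoint, start Z0 = Sat(A[send U (halt ∧ ¬empty)]) = {Wait, Hold, Retry, Grant}, add states in Sat(halt ∧ empty) with some successor in Z. Z1 = {Check, Wait, Hold, Retry, Grant}; fixed.
Sat(E[(halt ∧ empty) U A[send U (halt ∧ ¬empty)]]) = {Check, Wait, Hold, Retry, Grant}
Done ∉ Sat(E[(halt ∧ empty) U A[send U (halt ∧ ¬empty)]]) = {Check, Wait, Hold, Retry, Grant}, so the formula does not hold at Done.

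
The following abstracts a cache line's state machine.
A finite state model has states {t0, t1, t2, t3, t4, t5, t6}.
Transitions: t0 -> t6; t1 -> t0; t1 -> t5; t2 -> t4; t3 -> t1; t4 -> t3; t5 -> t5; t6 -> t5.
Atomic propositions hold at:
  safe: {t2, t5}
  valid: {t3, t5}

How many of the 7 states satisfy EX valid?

4

Sat(EX valid) = {s : some successor in {t3, t5}} = {t1, t4, t5, t6}
|Sat(EX valid)| = |{t1, t4, t5, t6}| = 4.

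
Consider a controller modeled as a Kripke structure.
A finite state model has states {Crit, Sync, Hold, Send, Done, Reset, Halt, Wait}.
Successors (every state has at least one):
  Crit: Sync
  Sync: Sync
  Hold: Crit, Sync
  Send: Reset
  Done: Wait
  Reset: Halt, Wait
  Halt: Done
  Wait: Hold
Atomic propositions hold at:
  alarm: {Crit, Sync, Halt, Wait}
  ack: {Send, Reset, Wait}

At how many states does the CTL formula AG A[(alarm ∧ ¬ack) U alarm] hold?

Sat(¬ack) = {Crit, Sync, Hold, Done, Halt}
Sat(alarm ∧ ¬ack) = {Crit, Sync, Halt}
A[(alarm ∧ ¬ack) U alarm]: least fixpoint, start Z0 = Sat(alarm) = {Crit, Sync, Halt, Wait}, add states in Sat(alarm ∧ ¬ack) with every successor in Z. Already a fixed point.
Sat(A[(alarm ∧ ¬ack) U alarm]) = {Crit, Sync, Halt, Wait}
AG A[(alarm ∧ ¬ack) U alarm]: greatest fixpoint, start Z0 = {Crit, Sync, Halt, Wait}, keep only states in Sat with every successor in Z. Z1 = {Crit, Sync}; fixed.
Sat(AG A[(alarm ∧ ¬ack) U alarm]) = {Crit, Sync}
|Sat(AG A[(alarm ∧ ¬ack) U alarm])| = |{Crit, Sync}| = 2.

2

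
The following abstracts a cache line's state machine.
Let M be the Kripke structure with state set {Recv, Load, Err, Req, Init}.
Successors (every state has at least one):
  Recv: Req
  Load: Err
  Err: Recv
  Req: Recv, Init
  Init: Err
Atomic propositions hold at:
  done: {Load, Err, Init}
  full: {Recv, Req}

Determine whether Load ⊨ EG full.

EG full: greatest fixpoint, start Z0 = {Recv, Req}, keep only states in Sat with some successor in Z. Already a fixed point.
Sat(EG full) = {Recv, Req}
Load ∉ Sat(EG full) = {Recv, Req}, so the formula does not hold at Load.

No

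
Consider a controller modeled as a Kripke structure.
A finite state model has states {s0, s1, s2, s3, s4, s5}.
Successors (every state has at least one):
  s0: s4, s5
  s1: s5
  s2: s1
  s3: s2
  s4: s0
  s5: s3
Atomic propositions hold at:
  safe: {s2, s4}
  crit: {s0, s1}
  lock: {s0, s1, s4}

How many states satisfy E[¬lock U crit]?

5

Sat(¬lock) = {s2, s3, s5}
E[¬lock U crit]: least fixpoint, start Z0 = Sat(crit) = {s0, s1}, add states in Sat(¬lock) with some successor in Z. Z1 = {s0, s1, s2}; Z2 = {s0, s1, s2, s3}; Z3 = {s0, s1, s2, s3, s5}; fixed.
Sat(E[¬lock U crit]) = {s0, s1, s2, s3, s5}
|Sat(E[¬lock U crit])| = |{s0, s1, s2, s3, s5}| = 5.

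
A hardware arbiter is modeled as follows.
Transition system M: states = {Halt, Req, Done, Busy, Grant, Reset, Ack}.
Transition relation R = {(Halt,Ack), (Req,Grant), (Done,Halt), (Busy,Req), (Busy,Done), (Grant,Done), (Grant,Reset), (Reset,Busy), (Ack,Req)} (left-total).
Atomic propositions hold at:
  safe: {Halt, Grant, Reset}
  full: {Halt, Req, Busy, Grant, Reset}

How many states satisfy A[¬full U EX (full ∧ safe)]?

4

Sat(¬full) = {Done, Ack}
Sat(full ∧ safe) = {Halt, Grant, Reset}
Sat(EX (full ∧ safe)) = {s : some successor in {Halt, Grant, Reset}} = {Req, Done, Grant}
A[¬full U EX (full ∧ safe)]: least fixpoint, start Z0 = Sat(EX (full ∧ safe)) = {Req, Done, Grant}, add states in Sat(¬full) with every successor in Z. Z1 = {Req, Done, Grant, Ack}; fixed.
Sat(A[¬full U EX (full ∧ safe)]) = {Req, Done, Grant, Ack}
|Sat(A[¬full U EX (full ∧ safe)])| = |{Req, Done, Grant, Ack}| = 4.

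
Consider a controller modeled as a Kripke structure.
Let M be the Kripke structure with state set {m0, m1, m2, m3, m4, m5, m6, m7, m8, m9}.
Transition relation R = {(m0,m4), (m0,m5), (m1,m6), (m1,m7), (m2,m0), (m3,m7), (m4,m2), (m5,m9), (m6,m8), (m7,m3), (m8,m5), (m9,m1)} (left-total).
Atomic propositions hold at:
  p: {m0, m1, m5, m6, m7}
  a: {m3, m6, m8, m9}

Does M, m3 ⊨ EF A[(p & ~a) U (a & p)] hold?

Sat(~a) = {m0, m1, m2, m4, m5, m7}
Sat(p & ~a) = {m0, m1, m5, m7}
Sat(a & p) = {m6}
A[(p & ~a) U (a & p)]: least fixpoint, start Z0 = Sat((a & p)) = {m6}, add states in Sat(p & ~a) with every successor in Z. Already a fixed point.
Sat(A[(p & ~a) U (a & p)]) = {m6}
EF A[(p & ~a) U (a & p)]: least fixpoint, start Z0 = {m6}, add states with some successor in Z. Z1 = {m1, m6}; Z2 = {m1, m6, m9}; Z3 = {m1, m5, m6, m9}; Z4 = {m0, m1, m5, m6, m8, m9}; Z5 = {m0, m1, m2, m5, m6, m8, m9}; Z6 = {m0, m1, m2, m4, m5, m6, m8, m9}; fixed.
Sat(EF A[(p & ~a) U (a & p)]) = {m0, m1, m2, m4, m5, m6, m8, m9}
m3 ∉ Sat(EF A[(p & ~a) U (a & p)]) = {m0, m1, m2, m4, m5, m6, m8, m9}, so the formula does not hold at m3.

No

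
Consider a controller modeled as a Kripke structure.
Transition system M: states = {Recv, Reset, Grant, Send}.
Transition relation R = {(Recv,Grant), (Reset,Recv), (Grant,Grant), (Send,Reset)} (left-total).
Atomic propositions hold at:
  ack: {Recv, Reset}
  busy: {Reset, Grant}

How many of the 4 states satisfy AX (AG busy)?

2

AG busy: greatest fixpoint, start Z0 = {Reset, Grant}, keep only states in Sat with every successor in Z. Z1 = {Grant}; fixed.
Sat(AG busy) = {Grant}
Sat(AX (AG busy)) = {s : every successor in {Grant}} = {Recv, Grant}
|Sat(AX (AG busy))| = |{Recv, Grant}| = 2.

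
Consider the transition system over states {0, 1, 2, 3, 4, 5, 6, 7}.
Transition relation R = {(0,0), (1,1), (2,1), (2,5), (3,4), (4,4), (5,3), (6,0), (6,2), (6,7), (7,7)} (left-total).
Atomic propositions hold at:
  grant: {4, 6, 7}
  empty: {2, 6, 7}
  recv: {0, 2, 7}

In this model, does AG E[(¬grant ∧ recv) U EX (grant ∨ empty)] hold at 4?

Sat(¬grant) = {0, 1, 2, 3, 5}
Sat(¬grant ∧ recv) = {0, 2}
Sat(grant ∨ empty) = {2, 4, 6, 7}
Sat(EX (grant ∨ empty)) = {s : some successor in {2, 4, 6, 7}} = {3, 4, 6, 7}
E[(¬grant ∧ recv) U EX (grant ∨ empty)]: least fixpoint, start Z0 = Sat(EX (grant ∨ empty)) = {3, 4, 6, 7}, add states in Sat(¬grant ∧ recv) with some successor in Z. Already a fixed point.
Sat(E[(¬grant ∧ recv) U EX (grant ∨ empty)]) = {3, 4, 6, 7}
AG E[(¬grant ∧ recv) U EX (grant ∨ empty)]: greatest fixpoint, start Z0 = {3, 4, 6, 7}, keep only states in Sat with every successor in Z. Z1 = {3, 4, 7}; fixed.
Sat(AG E[(¬grant ∧ recv) U EX (grant ∨ empty)]) = {3, 4, 7}
4 ∈ Sat(AG E[(¬grant ∧ recv) U EX (grant ∨ empty)]) = {3, 4, 7}, so the formula holds at 4.

Yes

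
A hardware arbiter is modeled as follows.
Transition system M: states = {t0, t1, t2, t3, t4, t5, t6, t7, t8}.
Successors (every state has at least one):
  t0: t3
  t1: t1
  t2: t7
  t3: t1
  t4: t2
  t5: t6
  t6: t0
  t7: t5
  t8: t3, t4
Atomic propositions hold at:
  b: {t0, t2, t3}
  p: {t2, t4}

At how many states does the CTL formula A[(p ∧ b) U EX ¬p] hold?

Sat(p ∧ b) = {t2}
Sat(¬p) = {t0, t1, t3, t5, t6, t7, t8}
Sat(EX ¬p) = {s : some successor in {t0, t1, t3, t5, t6, t7, t8}} = {t0, t1, t2, t3, t5, t6, t7, t8}
A[(p ∧ b) U EX ¬p]: least fixpoint, start Z0 = Sat(EX ¬p) = {t0, t1, t2, t3, t5, t6, t7, t8}, add states in Sat(p ∧ b) with every successor in Z. Already a fixed point.
Sat(A[(p ∧ b) U EX ¬p]) = {t0, t1, t2, t3, t5, t6, t7, t8}
|Sat(A[(p ∧ b) U EX ¬p])| = |{t0, t1, t2, t3, t5, t6, t7, t8}| = 8.

8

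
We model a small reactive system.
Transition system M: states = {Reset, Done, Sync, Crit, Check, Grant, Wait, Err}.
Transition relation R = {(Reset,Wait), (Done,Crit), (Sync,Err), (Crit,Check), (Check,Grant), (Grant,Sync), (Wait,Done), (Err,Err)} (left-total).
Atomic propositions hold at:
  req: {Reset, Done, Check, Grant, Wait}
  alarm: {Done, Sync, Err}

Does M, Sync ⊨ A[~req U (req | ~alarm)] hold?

Sat(~req) = {Sync, Crit, Err}
Sat(~alarm) = {Reset, Crit, Check, Grant, Wait}
Sat(req | ~alarm) = {Reset, Done, Crit, Check, Grant, Wait}
A[~req U (req | ~alarm)]: least fixpoint, start Z0 = Sat((req | ~alarm)) = {Reset, Done, Crit, Check, Grant, Wait}, add states in Sat(~req) with every successor in Z. Already a fixed point.
Sat(A[~req U (req | ~alarm)]) = {Reset, Done, Crit, Check, Grant, Wait}
Sync ∉ Sat(A[~req U (req | ~alarm)]) = {Reset, Done, Crit, Check, Grant, Wait}, so the formula does not hold at Sync.

No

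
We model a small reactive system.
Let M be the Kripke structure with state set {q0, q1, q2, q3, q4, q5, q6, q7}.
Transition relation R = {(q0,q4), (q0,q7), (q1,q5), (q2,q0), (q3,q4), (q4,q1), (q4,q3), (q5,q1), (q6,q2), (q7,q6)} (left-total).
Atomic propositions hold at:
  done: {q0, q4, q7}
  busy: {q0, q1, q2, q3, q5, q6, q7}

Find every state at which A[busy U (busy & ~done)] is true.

Sat(~done) = {q1, q2, q3, q5, q6}
Sat(busy & ~done) = {q1, q2, q3, q5, q6}
A[busy U (busy & ~done)]: least fixpoint, start Z0 = Sat((busy & ~done)) = {q1, q2, q3, q5, q6}, add states in Sat(busy) with every successor in Z. Z1 = {q1, q2, q3, q5, q6, q7}; fixed.
Sat(A[busy U (busy & ~done)]) = {q1, q2, q3, q5, q6, q7}

{q1, q2, q3, q5, q6, q7}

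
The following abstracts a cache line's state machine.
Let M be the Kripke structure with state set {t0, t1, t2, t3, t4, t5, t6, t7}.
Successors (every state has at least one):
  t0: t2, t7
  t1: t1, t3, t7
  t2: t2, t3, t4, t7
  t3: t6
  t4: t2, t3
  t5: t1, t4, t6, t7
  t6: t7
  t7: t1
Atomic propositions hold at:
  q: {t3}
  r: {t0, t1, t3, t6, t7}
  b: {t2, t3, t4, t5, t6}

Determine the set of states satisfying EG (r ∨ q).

Sat(r ∨ q) = {t0, t1, t3, t6, t7}
EG (r ∨ q): greatest fixpoint, start Z0 = {t0, t1, t3, t6, t7}, keep only states in Sat with some successor in Z. Already a fixed point.
Sat(EG (r ∨ q)) = {t0, t1, t3, t6, t7}

{t0, t1, t3, t6, t7}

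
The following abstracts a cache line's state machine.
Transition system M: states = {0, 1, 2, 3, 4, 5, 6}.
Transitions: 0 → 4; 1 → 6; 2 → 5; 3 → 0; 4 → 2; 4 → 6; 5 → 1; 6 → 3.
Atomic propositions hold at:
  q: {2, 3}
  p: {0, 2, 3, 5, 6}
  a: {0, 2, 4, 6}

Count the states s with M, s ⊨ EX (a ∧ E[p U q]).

E[p U q]: least fixpoint, start Z0 = Sat(q) = {2, 3}, add states in Sat(p) with some successor in Z. Z1 = {2, 3, 6}; fixed.
Sat(E[p U q]) = {2, 3, 6}
Sat(a ∧ E[p U q]) = {2, 6}
Sat(EX (a ∧ E[p U q])) = {s : some successor in {2, 6}} = {1, 4}
|Sat(EX (a ∧ E[p U q]))| = |{1, 4}| = 2.

2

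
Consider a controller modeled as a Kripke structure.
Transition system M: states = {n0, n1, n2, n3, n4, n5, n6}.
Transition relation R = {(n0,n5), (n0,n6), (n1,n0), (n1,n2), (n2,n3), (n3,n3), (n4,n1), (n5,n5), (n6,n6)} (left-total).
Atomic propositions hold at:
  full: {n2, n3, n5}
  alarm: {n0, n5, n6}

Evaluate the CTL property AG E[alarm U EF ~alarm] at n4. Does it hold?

No

Sat(~alarm) = {n1, n2, n3, n4}
EF ~alarm: least fixpoint, start Z0 = {n1, n2, n3, n4}, add states with some successor in Z. Already a fixed point.
Sat(EF ~alarm) = {n1, n2, n3, n4}
E[alarm U EF ~alarm]: least fixpoint, start Z0 = Sat(EF ~alarm) = {n1, n2, n3, n4}, add states in Sat(alarm) with some successor in Z. Already a fixed point.
Sat(E[alarm U EF ~alarm]) = {n1, n2, n3, n4}
AG E[alarm U EF ~alarm]: greatest fixpoint, start Z0 = {n1, n2, n3, n4}, keep only states in Sat with every successor in Z. Z1 = {n2, n3, n4}; Z2 = {n2, n3}; fixed.
Sat(AG E[alarm U EF ~alarm]) = {n2, n3}
n4 ∉ Sat(AG E[alarm U EF ~alarm]) = {n2, n3}, so the formula does not hold at n4.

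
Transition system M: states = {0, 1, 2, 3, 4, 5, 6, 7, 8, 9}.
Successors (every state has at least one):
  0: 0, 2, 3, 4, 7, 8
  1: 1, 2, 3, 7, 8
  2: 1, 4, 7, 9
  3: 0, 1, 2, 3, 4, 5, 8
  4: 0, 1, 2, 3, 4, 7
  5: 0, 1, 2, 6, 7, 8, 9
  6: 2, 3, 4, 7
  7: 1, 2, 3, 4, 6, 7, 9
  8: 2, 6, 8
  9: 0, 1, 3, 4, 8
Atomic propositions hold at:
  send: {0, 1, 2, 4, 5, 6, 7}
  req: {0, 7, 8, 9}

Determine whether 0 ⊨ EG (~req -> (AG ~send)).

Yes

Sat(~req) = {1, 2, 3, 4, 5, 6}
Sat(~send) = {3, 8, 9}
AG ~send: greatest fixpoint, start Z0 = {3, 8, 9}, keep only states in Sat with every successor in Z. Z1 = ∅; fixed.
Sat(AG ~send) = ∅
Sat(~req -> (AG ~send)) = {0, 7, 8, 9}
EG (~req -> (AG ~send)): greatest fixpoint, start Z0 = {0, 7, 8, 9}, keep only states in Sat with some successor in Z. Already a fixed point.
Sat(EG (~req -> (AG ~send))) = {0, 7, 8, 9}
0 ∈ Sat(EG (~req -> (AG ~send))) = {0, 7, 8, 9}, so the formula holds at 0.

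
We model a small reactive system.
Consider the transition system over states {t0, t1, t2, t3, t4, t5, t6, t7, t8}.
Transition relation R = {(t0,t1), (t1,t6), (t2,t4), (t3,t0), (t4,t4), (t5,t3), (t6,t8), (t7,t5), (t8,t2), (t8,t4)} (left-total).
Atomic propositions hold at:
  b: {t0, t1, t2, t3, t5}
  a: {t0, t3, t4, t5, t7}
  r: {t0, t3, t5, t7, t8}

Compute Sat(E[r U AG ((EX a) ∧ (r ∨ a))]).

{t4, t8}

Sat(EX a) = {s : some successor in {t0, t3, t4, t5, t7}} = {t2, t3, t4, t5, t7, t8}
Sat(r ∨ a) = {t0, t3, t4, t5, t7, t8}
Sat((EX a) ∧ (r ∨ a)) = {t3, t4, t5, t7, t8}
AG ((EX a) ∧ (r ∨ a)): greatest fixpoint, start Z0 = {t3, t4, t5, t7, t8}, keep only states in Sat with every successor in Z. Z1 = {t4, t5, t7}; Z2 = {t4, t7}; Z3 = {t4}; fixed.
Sat(AG ((EX a) ∧ (r ∨ a))) = {t4}
E[r U AG ((EX a) ∧ (r ∨ a))]: least fixpoint, start Z0 = Sat(AG ((EX a) ∧ (r ∨ a))) = {t4}, add states in Sat(r) with some successor in Z. Z1 = {t4, t8}; fixed.
Sat(E[r U AG ((EX a) ∧ (r ∨ a))]) = {t4, t8}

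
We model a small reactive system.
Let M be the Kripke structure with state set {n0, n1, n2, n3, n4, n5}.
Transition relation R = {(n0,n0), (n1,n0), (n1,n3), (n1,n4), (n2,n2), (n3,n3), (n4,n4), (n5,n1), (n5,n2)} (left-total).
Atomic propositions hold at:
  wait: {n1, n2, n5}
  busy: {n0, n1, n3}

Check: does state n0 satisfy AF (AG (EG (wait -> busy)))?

Yes

Sat(wait -> busy) = {n0, n1, n3, n4}
EG (wait -> busy): greatest fixpoint, start Z0 = {n0, n1, n3, n4}, keep only states in Sat with some successor in Z. Already a fixed point.
Sat(EG (wait -> busy)) = {n0, n1, n3, n4}
AG (EG (wait -> busy)): greatest fixpoint, start Z0 = {n0, n1, n3, n4}, keep only states in Sat with every successor in Z. Already a fixed point.
Sat(AG (EG (wait -> busy))) = {n0, n1, n3, n4}
AF (AG (EG (wait -> busy))): least fixpoint, start Z0 = {n0, n1, n3, n4}, add states with every successor in Z. Already a fixed point.
Sat(AF (AG (EG (wait -> busy)))) = {n0, n1, n3, n4}
n0 ∈ Sat(AF (AG (EG (wait -> busy)))) = {n0, n1, n3, n4}, so the formula holds at n0.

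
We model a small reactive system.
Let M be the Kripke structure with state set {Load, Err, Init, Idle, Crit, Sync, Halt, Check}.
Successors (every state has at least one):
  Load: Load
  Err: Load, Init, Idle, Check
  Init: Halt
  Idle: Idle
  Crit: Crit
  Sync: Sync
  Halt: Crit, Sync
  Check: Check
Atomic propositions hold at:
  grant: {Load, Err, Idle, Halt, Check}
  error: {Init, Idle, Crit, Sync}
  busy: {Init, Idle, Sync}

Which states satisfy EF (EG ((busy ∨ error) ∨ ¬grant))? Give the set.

{Err, Init, Idle, Crit, Sync, Halt}

Sat(busy ∨ error) = {Init, Idle, Crit, Sync}
Sat(¬grant) = {Init, Crit, Sync}
Sat((busy ∨ error) ∨ ¬grant) = {Init, Idle, Crit, Sync}
EG ((busy ∨ error) ∨ ¬grant): greatest fixpoint, start Z0 = {Init, Idle, Crit, Sync}, keep only states in Sat with some successor in Z. Z1 = {Idle, Crit, Sync}; fixed.
Sat(EG ((busy ∨ error) ∨ ¬grant)) = {Idle, Crit, Sync}
EF (EG ((busy ∨ error) ∨ ¬grant)): least fixpoint, start Z0 = {Idle, Crit, Sync}, add states with some successor in Z. Z1 = {Err, Idle, Crit, Sync, Halt}; Z2 = {Err, Init, Idle, Crit, Sync, Halt}; fixed.
Sat(EF (EG ((busy ∨ error) ∨ ¬grant))) = {Err, Init, Idle, Crit, Sync, Halt}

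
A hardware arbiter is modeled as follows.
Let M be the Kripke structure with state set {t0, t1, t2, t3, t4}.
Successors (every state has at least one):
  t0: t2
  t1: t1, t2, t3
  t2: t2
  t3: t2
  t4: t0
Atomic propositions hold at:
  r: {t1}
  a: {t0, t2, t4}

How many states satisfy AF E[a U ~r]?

4

Sat(~r) = {t0, t2, t3, t4}
E[a U ~r]: least fixpoint, start Z0 = Sat(~r) = {t0, t2, t3, t4}, add states in Sat(a) with some successor in Z. Already a fixed point.
Sat(E[a U ~r]) = {t0, t2, t3, t4}
AF E[a U ~r]: least fixpoint, start Z0 = {t0, t2, t3, t4}, add states with every successor in Z. Already a fixed point.
Sat(AF E[a U ~r]) = {t0, t2, t3, t4}
|Sat(AF E[a U ~r])| = |{t0, t2, t3, t4}| = 4.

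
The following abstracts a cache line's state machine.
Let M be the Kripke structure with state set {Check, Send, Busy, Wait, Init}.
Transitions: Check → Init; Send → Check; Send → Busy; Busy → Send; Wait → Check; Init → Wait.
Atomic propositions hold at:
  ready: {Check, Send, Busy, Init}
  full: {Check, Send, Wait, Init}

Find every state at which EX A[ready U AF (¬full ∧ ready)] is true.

Sat(¬full) = {Busy}
Sat(¬full ∧ ready) = {Busy}
AF (¬full ∧ ready): least fixpoint, start Z0 = {Busy}, add states with every successor in Z. Already a fixed point.
Sat(AF (¬full ∧ ready)) = {Busy}
A[ready U AF (¬full ∧ ready)]: least fixpoint, start Z0 = Sat(AF (¬full ∧ ready)) = {Busy}, add states in Sat(ready) with every successor in Z. Already a fixed point.
Sat(A[ready U AF (¬full ∧ ready)]) = {Busy}
Sat(EX A[ready U AF (¬full ∧ ready)]) = {s : some successor in {Busy}} = {Send}

{Send}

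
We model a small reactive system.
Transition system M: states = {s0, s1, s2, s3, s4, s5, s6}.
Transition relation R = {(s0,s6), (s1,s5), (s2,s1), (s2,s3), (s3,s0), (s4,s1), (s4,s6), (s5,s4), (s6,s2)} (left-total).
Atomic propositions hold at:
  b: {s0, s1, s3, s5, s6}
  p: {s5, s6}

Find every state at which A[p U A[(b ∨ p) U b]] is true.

{s0, s1, s3, s5, s6}

Sat(b ∨ p) = {s0, s1, s3, s5, s6}
A[(b ∨ p) U b]: least fixpoint, start Z0 = Sat(b) = {s0, s1, s3, s5, s6}, add states in Sat(b ∨ p) with every successor in Z. Already a fixed point.
Sat(A[(b ∨ p) U b]) = {s0, s1, s3, s5, s6}
A[p U A[(b ∨ p) U b]]: least fixpoint, start Z0 = Sat(A[(b ∨ p) U b]) = {s0, s1, s3, s5, s6}, add states in Sat(p) with every successor in Z. Already a fixed point.
Sat(A[p U A[(b ∨ p) U b]]) = {s0, s1, s3, s5, s6}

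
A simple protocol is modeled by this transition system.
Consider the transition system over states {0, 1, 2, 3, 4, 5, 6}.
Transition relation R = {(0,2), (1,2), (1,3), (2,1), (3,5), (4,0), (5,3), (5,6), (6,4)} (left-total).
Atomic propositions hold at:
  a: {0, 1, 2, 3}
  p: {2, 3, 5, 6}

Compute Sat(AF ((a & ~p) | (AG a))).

{0, 1, 2, 4, 6}

Sat(~p) = {0, 1, 4}
Sat(a & ~p) = {0, 1}
AG a: greatest fixpoint, start Z0 = {0, 1, 2, 3}, keep only states in Sat with every successor in Z. Z1 = {0, 1, 2}; Z2 = {0, 2}; Z3 = {0}; Z4 = ∅; fixed.
Sat(AG a) = ∅
Sat((a & ~p) | (AG a)) = {0, 1}
AF ((a & ~p) | (AG a)): least fixpoint, start Z0 = {0, 1}, add states with every successor in Z. Z1 = {0, 1, 2, 4}; Z2 = {0, 1, 2, 4, 6}; fixed.
Sat(AF ((a & ~p) | (AG a))) = {0, 1, 2, 4, 6}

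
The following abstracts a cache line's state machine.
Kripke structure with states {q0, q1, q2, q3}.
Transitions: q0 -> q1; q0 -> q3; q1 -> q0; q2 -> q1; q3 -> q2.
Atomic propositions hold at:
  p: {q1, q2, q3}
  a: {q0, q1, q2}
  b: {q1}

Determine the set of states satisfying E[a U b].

{q0, q1, q2}

E[a U b]: least fixpoint, start Z0 = Sat(b) = {q1}, add states in Sat(a) with some successor in Z. Z1 = {q0, q1, q2}; fixed.
Sat(E[a U b]) = {q0, q1, q2}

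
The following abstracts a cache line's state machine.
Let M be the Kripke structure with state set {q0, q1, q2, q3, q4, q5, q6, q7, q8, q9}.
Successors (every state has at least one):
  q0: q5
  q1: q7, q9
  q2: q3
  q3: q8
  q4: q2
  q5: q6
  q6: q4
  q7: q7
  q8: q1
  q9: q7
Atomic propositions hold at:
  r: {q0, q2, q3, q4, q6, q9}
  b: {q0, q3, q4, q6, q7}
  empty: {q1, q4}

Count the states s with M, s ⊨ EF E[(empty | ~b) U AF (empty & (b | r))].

Sat(~b) = {q1, q2, q5, q8, q9}
Sat(empty | ~b) = {q1, q2, q4, q5, q8, q9}
Sat(b | r) = {q0, q2, q3, q4, q6, q7, q9}
Sat(empty & (b | r)) = {q4}
AF (empty & (b | r)): least fixpoint, start Z0 = {q4}, add states with every successor in Z. Z1 = {q4, q6}; Z2 = {q4, q5, q6}; Z3 = {q0, q4, q5, q6}; fixed.
Sat(AF (empty & (b | r))) = {q0, q4, q5, q6}
E[(empty | ~b) U AF (empty & (b | r))]: least fixpoint, start Z0 = Sat(AF (empty & (b | r))) = {q0, q4, q5, q6}, add states in Sat(empty | ~b) with some successor in Z. Already a fixed point.
Sat(E[(empty | ~b) U AF (empty & (b | r))]) = {q0, q4, q5, q6}
EF E[(empty | ~b) U AF (empty & (b | r))]: least fixpoint, start Z0 = {q0, q4, q5, q6}, add states with some successor in Z. Already a fixed point.
Sat(EF E[(empty | ~b) U AF (empty & (b | r))]) = {q0, q4, q5, q6}
|Sat(EF E[(empty | ~b) U AF (empty & (b | r))])| = |{q0, q4, q5, q6}| = 4.

4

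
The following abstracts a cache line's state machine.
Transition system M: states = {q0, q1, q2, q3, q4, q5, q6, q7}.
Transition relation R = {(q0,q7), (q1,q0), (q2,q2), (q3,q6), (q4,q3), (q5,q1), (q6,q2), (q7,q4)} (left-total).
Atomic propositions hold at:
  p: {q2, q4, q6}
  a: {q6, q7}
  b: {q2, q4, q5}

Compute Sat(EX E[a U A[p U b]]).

A[p U b]: least fixpoint, start Z0 = Sat(b) = {q2, q4, q5}, add states in Sat(p) with every successor in Z. Z1 = {q2, q4, q5, q6}; fixed.
Sat(A[p U b]) = {q2, q4, q5, q6}
E[a U A[p U b]]: least fixpoint, start Z0 = Sat(A[p U b]) = {q2, q4, q5, q6}, add states in Sat(a) with some successor in Z. Z1 = {q2, q4, q5, q6, q7}; fixed.
Sat(E[a U A[p U b]]) = {q2, q4, q5, q6, q7}
Sat(EX E[a U A[p U b]]) = {s : some successor in {q2, q4, q5, q6, q7}} = {q0, q2, q3, q6, q7}

{q0, q2, q3, q6, q7}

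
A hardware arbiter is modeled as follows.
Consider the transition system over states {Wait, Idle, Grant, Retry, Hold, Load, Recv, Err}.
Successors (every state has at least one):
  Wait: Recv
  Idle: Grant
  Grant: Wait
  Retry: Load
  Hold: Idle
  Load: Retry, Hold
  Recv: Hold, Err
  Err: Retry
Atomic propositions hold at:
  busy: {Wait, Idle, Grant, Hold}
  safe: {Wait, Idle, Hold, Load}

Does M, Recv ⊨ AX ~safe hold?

Sat(~safe) = {Grant, Retry, Recv, Err}
Sat(AX ~safe) = {s : every successor in {Grant, Retry, Recv, Err}} = {Wait, Idle, Err}
Recv ∉ Sat(AX ~safe) = {Wait, Idle, Err}, so the formula does not hold at Recv.

No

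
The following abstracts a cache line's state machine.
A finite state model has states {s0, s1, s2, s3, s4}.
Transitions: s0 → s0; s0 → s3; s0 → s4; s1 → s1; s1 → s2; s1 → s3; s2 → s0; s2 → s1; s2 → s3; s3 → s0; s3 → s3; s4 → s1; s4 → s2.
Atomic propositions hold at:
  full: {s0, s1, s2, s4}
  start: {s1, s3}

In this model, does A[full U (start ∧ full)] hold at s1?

Yes

Sat(start ∧ full) = {s1}
A[full U (start ∧ full)]: least fixpoint, start Z0 = Sat((start ∧ full)) = {s1}, add states in Sat(full) with every successor in Z. Already a fixed point.
Sat(A[full U (start ∧ full)]) = {s1}
s1 ∈ Sat(A[full U (start ∧ full)]) = {s1}, so the formula holds at s1.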